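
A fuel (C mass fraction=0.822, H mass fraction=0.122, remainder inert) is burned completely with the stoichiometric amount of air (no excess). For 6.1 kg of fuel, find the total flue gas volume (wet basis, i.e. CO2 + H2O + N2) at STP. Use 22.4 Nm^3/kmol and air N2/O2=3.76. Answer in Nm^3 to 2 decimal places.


Per kg fuel: CO2 = (C/12 kmol)*22.4 = (0.822/12)*22.4 = 1.53440 Nm^3
Per kg fuel: H2O = (H/2 kmol)*22.4 = (0.122/2)*22.4 = 1.36640 Nm^3
O2 needed per kg fuel = C/12 + H/4 = 0.822/12 + 0.122/4 = 0.09900000 kmol
Per kg fuel: N2 = O2*3.76*22.4 = 0.09900000*3.76*22.4 = 8.33818 Nm^3
Total per kg = 1.53440 + 1.36640 + 8.33818 = 11.23898 Nm^3
Total = 11.23898 * 6.1 = 68.56 Nm^3


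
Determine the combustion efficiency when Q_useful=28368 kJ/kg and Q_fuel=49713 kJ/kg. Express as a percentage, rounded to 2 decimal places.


Efficiency = (Q_useful / Q_fuel) * 100
Efficiency = (28368 / 49713) * 100
Efficiency = 0.5706 * 100 = 57.06%


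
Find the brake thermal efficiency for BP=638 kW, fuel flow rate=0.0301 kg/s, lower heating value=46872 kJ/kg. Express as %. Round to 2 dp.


eta_BTE = (BP / (mf * LHV)) * 100
Denominator = 0.0301 * 46872 = 1410.8472 kW
eta_BTE = (638 / 1410.8472) * 100 = 45.22%


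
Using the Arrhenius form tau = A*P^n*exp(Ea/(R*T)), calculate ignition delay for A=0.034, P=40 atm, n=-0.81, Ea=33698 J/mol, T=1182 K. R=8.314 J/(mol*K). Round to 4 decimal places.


tau = A * P^n * exp(Ea/(R*T))
P^n = 40^(-0.81) = 0.05038850
Ea/(R*T) = 33698/(8.314*1182) = 3.429072
exp(Ea/(R*T)) = 30.848009
tau = 0.034 * 0.05038850 * 30.848009 = 0.0528 ms


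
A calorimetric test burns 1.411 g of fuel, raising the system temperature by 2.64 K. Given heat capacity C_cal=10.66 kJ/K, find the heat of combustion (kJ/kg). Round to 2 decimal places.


Hc = C_cal * delta_T / m_fuel
Q_released = 10.66 * 2.64 = 28.1424 kJ
m_fuel = 1.411 g = 1.411/1000 kg = 0.001411 kg
Hc = 28.1424 / 0.001411 = 19945.00 kJ/kg


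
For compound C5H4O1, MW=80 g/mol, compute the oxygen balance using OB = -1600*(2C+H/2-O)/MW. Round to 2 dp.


OB = -1600 * (2C + H/2 - O) / MW
Inner = 2*5 + 4/2 - 1 = 11.00
OB = -1600 * 11.00 / 80 = -220.00%


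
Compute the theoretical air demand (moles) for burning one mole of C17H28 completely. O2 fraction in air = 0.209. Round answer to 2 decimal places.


Balanced combustion: C17H28 + 24 O2 -> 17 CO2 + 14 H2O
O2 needed = C + H/4 = 17 + 28/4 = 24.00 moles
Air moles = O2 / 0.209 = 24.00 / 0.209 = 114.83 moles air


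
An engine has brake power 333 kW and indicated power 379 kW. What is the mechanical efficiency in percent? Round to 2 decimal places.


eta_mech = (BP / IP) * 100
Ratio = 333 / 379 = 0.8786
eta_mech = 0.8786 * 100 = 87.86%


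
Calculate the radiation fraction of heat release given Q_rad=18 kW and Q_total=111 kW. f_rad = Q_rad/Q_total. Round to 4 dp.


f_rad = Q_rad / Q_total
f_rad = 18 / 111 = 0.1622


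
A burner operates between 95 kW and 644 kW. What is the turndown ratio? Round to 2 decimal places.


TDR = Q_max / Q_min
TDR = 644 / 95 = 6.78


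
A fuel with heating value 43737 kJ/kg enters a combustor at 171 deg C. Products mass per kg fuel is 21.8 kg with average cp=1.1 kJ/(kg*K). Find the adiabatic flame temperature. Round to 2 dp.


T_ad = T_in + Hc / (m_p * cp)
Denominator = 21.8 * 1.1 = 23.9800
Temperature rise = 43737 / 23.9800 = 1823.89 K
T_ad = 171 + 1823.89 = 1994.89 deg C


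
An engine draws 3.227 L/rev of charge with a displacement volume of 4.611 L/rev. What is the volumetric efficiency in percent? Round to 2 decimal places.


eta_v = (V_actual / V_disp) * 100
Ratio = 3.227 / 4.611 = 0.6998
eta_v = 0.6998 * 100 = 69.98%


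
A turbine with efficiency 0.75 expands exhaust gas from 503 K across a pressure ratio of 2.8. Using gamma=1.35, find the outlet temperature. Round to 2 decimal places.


T_out = T_in * (1 - eta * (1 - PR^(-(gamma-1)/gamma)))
Exponent = -(1.35-1)/1.35 = -0.25925926
PR^exp = 2.8^(-0.25925926) = 0.76572026
Factor = 1 - 0.75*(1 - 0.76572026) = 0.82429020
T_out = 503 * 0.82429020 = 414.62 K


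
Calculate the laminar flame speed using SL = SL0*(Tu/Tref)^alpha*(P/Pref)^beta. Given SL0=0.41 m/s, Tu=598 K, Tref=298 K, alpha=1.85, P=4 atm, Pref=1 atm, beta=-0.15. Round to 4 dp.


SL = SL0 * (Tu/Tref)^alpha * (P/Pref)^beta
T ratio = 598/298 = 2.00671141
(T ratio)^alpha = 2.00671141^1.85 = 3.627414
(P/Pref)^beta = 4^(-0.15) = 0.812252
SL = 0.41 * 3.627414 * 0.812252 = 1.2080 m/s


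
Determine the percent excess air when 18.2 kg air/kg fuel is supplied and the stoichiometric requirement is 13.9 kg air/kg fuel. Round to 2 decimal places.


Excess air = actual - stoichiometric = 18.2 - 13.9 = 4.30 kg/kg fuel
Excess air % = (excess / stoich) * 100 = (4.30 / 13.9) * 100 = 30.94%


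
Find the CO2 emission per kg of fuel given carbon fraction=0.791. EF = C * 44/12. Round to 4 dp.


EF = C_frac * (M_CO2 / M_C)
EF = 0.791 * (44/12)
EF = 0.791 * 3.666667 = 2.9003 kg_CO2/kg_fuel


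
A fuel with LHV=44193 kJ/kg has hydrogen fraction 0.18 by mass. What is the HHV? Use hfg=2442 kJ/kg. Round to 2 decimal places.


HHV = LHV + hfg * 9 * H
Water addition = 2442 * 9 * 0.18 = 3956.040 kJ/kg
HHV = 44193 + 3956.040 = 48149.04 kJ/kg


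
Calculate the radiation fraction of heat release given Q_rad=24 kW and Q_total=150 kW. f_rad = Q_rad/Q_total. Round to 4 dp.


f_rad = Q_rad / Q_total
f_rad = 24 / 150 = 0.1600


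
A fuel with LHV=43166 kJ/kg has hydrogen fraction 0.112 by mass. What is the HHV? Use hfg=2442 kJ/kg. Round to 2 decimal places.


HHV = LHV + hfg * 9 * H
Water addition = 2442 * 9 * 0.112 = 2461.536 kJ/kg
HHV = 43166 + 2461.536 = 45627.54 kJ/kg


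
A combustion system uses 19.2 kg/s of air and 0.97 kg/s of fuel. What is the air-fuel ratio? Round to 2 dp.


AFR = m_air / m_fuel
AFR = 19.2 / 0.97 = 19.79


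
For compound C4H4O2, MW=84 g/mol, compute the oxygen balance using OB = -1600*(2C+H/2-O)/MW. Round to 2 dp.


OB = -1600 * (2C + H/2 - O) / MW
Inner = 2*4 + 4/2 - 2 = 8.00
OB = -1600 * 8.00 / 84 = -152.38%


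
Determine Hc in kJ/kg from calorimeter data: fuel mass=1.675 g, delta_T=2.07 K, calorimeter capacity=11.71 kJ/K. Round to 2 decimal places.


Hc = C_cal * delta_T / m_fuel
Q_released = 11.71 * 2.07 = 24.2397 kJ
m_fuel = 1.675 g = 1.675/1000 kg = 0.001675 kg
Hc = 24.2397 / 0.001675 = 14471.46 kJ/kg


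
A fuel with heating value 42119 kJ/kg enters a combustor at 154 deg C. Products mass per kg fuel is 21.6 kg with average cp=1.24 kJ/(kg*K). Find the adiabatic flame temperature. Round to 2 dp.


T_ad = T_in + Hc / (m_p * cp)
Denominator = 21.6 * 1.24 = 26.7840
Temperature rise = 42119 / 26.7840 = 1572.54 K
T_ad = 154 + 1572.54 = 1726.54 deg C


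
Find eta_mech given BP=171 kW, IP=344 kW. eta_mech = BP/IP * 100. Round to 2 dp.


eta_mech = (BP / IP) * 100
Ratio = 171 / 344 = 0.4971
eta_mech = 0.4971 * 100 = 49.71%


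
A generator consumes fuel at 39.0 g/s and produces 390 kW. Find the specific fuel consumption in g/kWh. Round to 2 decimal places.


SFC = (mf / BP) * 3600
Rate = 39.0 / 390 = 0.100000 g/(s*kW)
SFC = 0.100000 * 3600 = 360.00 g/kWh


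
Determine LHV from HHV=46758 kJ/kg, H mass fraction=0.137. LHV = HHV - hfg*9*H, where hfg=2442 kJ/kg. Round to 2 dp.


LHV = HHV - hfg * 9 * H
Water correction = 2442 * 9 * 0.137 = 3010.986 kJ/kg
LHV = 46758 - 3010.986 = 43747.01 kJ/kg


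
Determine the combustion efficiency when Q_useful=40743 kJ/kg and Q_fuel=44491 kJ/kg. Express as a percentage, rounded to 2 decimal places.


Efficiency = (Q_useful / Q_fuel) * 100
Efficiency = (40743 / 44491) * 100
Efficiency = 0.9158 * 100 = 91.58%


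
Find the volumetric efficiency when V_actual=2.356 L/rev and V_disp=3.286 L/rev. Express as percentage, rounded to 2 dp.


eta_v = (V_actual / V_disp) * 100
Ratio = 2.356 / 3.286 = 0.7170
eta_v = 0.7170 * 100 = 71.70%


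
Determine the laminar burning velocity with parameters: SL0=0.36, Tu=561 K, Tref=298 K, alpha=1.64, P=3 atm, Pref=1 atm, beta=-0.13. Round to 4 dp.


SL = SL0 * (Tu/Tref)^alpha * (P/Pref)^beta
T ratio = 561/298 = 1.88255034
(T ratio)^alpha = 1.88255034^1.64 = 2.822178
(P/Pref)^beta = 3^(-0.13) = 0.866910
SL = 0.36 * 2.822178 * 0.866910 = 0.8808 m/s


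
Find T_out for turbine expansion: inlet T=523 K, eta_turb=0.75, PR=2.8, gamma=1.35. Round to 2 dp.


T_out = T_in * (1 - eta * (1 - PR^(-(gamma-1)/gamma)))
Exponent = -(1.35-1)/1.35 = -0.25925926
PR^exp = 2.8^(-0.25925926) = 0.76572026
Factor = 1 - 0.75*(1 - 0.76572026) = 0.82429020
T_out = 523 * 0.82429020 = 431.10 K


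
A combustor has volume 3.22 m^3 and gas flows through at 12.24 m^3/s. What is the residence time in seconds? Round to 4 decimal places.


tau = V / Q_flow
tau = 3.22 / 12.24 = 0.2631 s


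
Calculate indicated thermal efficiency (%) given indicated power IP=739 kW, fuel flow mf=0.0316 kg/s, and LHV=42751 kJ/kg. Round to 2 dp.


eta_ith = (IP / (mf * LHV)) * 100
Denominator = 0.0316 * 42751 = 1350.9316 kW
eta_ith = (739 / 1350.9316) * 100 = 54.70%


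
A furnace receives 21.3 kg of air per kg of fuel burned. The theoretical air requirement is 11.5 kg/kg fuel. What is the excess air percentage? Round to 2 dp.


Excess air = actual - stoichiometric = 21.3 - 11.5 = 9.80 kg/kg fuel
Excess air % = (excess / stoich) * 100 = (9.80 / 11.5) * 100 = 85.22%


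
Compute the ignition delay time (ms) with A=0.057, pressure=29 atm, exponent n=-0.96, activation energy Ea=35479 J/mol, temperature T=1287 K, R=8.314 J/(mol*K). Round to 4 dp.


tau = A * P^n * exp(Ea/(R*T))
P^n = 29^(-0.96) = 0.03945463
Ea/(R*T) = 35479/(8.314*1287) = 3.315758
exp(Ea/(R*T)) = 27.543259
tau = 0.057 * 0.03945463 * 27.543259 = 0.0619 ms


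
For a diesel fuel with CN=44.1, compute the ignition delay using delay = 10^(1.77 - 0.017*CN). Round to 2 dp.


delay = 10^(1.77 - 0.017*CN)
Exponent = 1.77 - 0.017*44.1 = 1.0203
delay = 10^1.0203 = 10.48 ms


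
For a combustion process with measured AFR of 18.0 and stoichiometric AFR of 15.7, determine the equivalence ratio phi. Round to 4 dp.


phi = AFR_stoich / AFR_actual
phi = 15.7 / 18.0 = 0.8722


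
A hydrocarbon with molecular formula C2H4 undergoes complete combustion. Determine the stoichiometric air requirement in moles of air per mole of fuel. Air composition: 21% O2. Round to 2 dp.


Balanced combustion: C2H4 + 3 O2 -> 2 CO2 + 2 H2O
O2 needed = C + H/4 = 2 + 4/4 = 3.00 moles
Air moles = O2 / 0.21 = 3.00 / 0.21 = 14.29 moles air


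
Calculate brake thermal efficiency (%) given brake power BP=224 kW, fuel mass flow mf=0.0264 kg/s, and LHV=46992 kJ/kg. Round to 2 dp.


eta_BTE = (BP / (mf * LHV)) * 100
Denominator = 0.0264 * 46992 = 1240.5888 kW
eta_BTE = (224 / 1240.5888) * 100 = 18.06%


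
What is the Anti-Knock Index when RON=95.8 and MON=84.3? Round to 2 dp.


AKI = (RON + MON) / 2
AKI = (95.8 + 84.3) / 2
AKI = 180.1 / 2 = 90.05


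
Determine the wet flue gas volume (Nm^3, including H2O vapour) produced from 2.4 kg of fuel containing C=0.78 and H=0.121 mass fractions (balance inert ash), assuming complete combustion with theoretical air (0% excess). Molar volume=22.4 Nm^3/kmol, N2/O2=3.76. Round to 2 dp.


Per kg fuel: CO2 = (C/12 kmol)*22.4 = (0.78/12)*22.4 = 1.45600 Nm^3
Per kg fuel: H2O = (H/2 kmol)*22.4 = (0.121/2)*22.4 = 1.35520 Nm^3
O2 needed per kg fuel = C/12 + H/4 = 0.78/12 + 0.121/4 = 0.09525000 kmol
Per kg fuel: N2 = O2*3.76*22.4 = 0.09525000*3.76*22.4 = 8.02234 Nm^3
Total per kg = 1.45600 + 1.35520 + 8.02234 = 10.83354 Nm^3
Total = 10.83354 * 2.4 = 26.00 Nm^3


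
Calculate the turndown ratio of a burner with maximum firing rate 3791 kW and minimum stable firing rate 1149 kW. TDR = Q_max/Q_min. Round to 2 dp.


TDR = Q_max / Q_min
TDR = 3791 / 1149 = 3.30


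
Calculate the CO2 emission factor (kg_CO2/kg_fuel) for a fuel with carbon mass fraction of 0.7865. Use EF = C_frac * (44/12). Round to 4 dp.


EF = C_frac * (M_CO2 / M_C)
EF = 0.7865 * (44/12)
EF = 0.7865 * 3.666667 = 2.8838 kg_CO2/kg_fuel


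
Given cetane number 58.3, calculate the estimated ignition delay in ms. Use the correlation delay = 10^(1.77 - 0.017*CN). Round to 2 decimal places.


delay = 10^(1.77 - 0.017*CN)
Exponent = 1.77 - 0.017*58.3 = 0.7789
delay = 10^0.7789 = 6.01 ms


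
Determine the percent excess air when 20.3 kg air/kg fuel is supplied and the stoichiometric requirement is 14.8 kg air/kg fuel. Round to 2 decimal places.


Excess air = actual - stoichiometric = 20.3 - 14.8 = 5.50 kg/kg fuel
Excess air % = (excess / stoich) * 100 = (5.50 / 14.8) * 100 = 37.16%


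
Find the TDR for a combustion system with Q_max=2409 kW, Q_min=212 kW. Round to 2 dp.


TDR = Q_max / Q_min
TDR = 2409 / 212 = 11.36


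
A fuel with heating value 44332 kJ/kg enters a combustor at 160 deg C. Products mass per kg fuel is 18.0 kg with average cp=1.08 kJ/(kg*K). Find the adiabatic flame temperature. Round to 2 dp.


T_ad = T_in + Hc / (m_p * cp)
Denominator = 18.0 * 1.08 = 19.4400
Temperature rise = 44332 / 19.4400 = 2280.45 K
T_ad = 160 + 2280.45 = 2440.45 deg C


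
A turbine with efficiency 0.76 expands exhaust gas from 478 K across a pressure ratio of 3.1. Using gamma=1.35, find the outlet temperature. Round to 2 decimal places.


T_out = T_in * (1 - eta * (1 - PR^(-(gamma-1)/gamma)))
Exponent = -(1.35-1)/1.35 = -0.25925926
PR^exp = 3.1^(-0.25925926) = 0.74577862
Factor = 1 - 0.76*(1 - 0.74577862) = 0.80679175
T_out = 478 * 0.80679175 = 385.65 K


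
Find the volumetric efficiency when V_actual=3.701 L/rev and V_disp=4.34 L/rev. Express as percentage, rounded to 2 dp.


eta_v = (V_actual / V_disp) * 100
Ratio = 3.701 / 4.34 = 0.8528
eta_v = 0.8528 * 100 = 85.28%


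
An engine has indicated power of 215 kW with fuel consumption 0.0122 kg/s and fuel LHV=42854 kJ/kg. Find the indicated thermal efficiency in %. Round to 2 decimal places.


eta_ith = (IP / (mf * LHV)) * 100
Denominator = 0.0122 * 42854 = 522.8188 kW
eta_ith = (215 / 522.8188) * 100 = 41.12%


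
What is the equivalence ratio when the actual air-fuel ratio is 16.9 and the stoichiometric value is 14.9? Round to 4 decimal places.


phi = AFR_stoich / AFR_actual
phi = 14.9 / 16.9 = 0.8817


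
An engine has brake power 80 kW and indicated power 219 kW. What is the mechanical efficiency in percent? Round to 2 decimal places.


eta_mech = (BP / IP) * 100
Ratio = 80 / 219 = 0.3653
eta_mech = 0.3653 * 100 = 36.53%


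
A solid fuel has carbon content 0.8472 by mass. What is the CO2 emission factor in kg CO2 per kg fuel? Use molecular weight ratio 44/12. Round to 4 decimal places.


EF = C_frac * (M_CO2 / M_C)
EF = 0.8472 * (44/12)
EF = 0.8472 * 3.666667 = 3.1064 kg_CO2/kg_fuel


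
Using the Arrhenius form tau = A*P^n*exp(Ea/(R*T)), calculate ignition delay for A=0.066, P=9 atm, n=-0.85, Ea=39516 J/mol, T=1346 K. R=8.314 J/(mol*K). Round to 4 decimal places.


tau = A * P^n * exp(Ea/(R*T))
P^n = 9^(-0.85) = 0.15448769
Ea/(R*T) = 39516/(8.314*1346) = 3.531164
exp(Ea/(R*T)) = 34.163713
tau = 0.066 * 0.15448769 * 34.163713 = 0.3483 ms


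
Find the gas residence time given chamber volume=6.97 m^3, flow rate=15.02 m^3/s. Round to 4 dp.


tau = V / Q_flow
tau = 6.97 / 15.02 = 0.4640 s


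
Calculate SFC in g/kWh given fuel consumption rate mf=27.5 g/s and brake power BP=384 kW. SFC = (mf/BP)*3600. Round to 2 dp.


SFC = (mf / BP) * 3600
Rate = 27.5 / 384 = 0.071615 g/(s*kW)
SFC = 0.071615 * 3600 = 257.81 g/kWh


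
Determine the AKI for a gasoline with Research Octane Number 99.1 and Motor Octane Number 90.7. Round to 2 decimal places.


AKI = (RON + MON) / 2
AKI = (99.1 + 90.7) / 2
AKI = 189.8 / 2 = 94.90


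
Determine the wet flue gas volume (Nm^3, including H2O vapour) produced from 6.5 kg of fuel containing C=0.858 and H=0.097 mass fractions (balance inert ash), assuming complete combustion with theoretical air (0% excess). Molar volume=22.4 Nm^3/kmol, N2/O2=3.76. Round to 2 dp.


Per kg fuel: CO2 = (C/12 kmol)*22.4 = (0.858/12)*22.4 = 1.60160 Nm^3
Per kg fuel: H2O = (H/2 kmol)*22.4 = (0.097/2)*22.4 = 1.08640 Nm^3
O2 needed per kg fuel = C/12 + H/4 = 0.858/12 + 0.097/4 = 0.09575000 kmol
Per kg fuel: N2 = O2*3.76*22.4 = 0.09575000*3.76*22.4 = 8.06445 Nm^3
Total per kg = 1.60160 + 1.08640 + 8.06445 = 10.75245 Nm^3
Total = 10.75245 * 6.5 = 69.89 Nm^3


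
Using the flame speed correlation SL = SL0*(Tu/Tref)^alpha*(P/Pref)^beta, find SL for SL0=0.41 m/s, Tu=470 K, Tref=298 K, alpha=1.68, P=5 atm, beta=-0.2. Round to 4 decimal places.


SL = SL0 * (Tu/Tref)^alpha * (P/Pref)^beta
T ratio = 470/298 = 1.57718121
(T ratio)^alpha = 1.57718121^1.68 = 2.150013
(P/Pref)^beta = 5^(-0.2) = 0.724780
SL = 0.41 * 2.150013 * 0.724780 = 0.6389 m/s


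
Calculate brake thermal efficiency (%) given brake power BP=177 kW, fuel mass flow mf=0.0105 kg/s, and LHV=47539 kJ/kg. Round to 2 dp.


eta_BTE = (BP / (mf * LHV)) * 100
Denominator = 0.0105 * 47539 = 499.1595 kW
eta_BTE = (177 / 499.1595) * 100 = 35.46%


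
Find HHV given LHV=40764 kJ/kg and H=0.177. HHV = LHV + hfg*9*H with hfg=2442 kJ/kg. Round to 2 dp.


HHV = LHV + hfg * 9 * H
Water addition = 2442 * 9 * 0.177 = 3890.106 kJ/kg
HHV = 40764 + 3890.106 = 44654.11 kJ/kg


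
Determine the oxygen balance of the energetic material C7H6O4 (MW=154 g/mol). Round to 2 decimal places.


OB = -1600 * (2C + H/2 - O) / MW
Inner = 2*7 + 6/2 - 4 = 13.00
OB = -1600 * 13.00 / 154 = -135.06%


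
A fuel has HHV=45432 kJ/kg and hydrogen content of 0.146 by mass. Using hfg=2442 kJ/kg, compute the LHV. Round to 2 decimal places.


LHV = HHV - hfg * 9 * H
Water correction = 2442 * 9 * 0.146 = 3208.788 kJ/kg
LHV = 45432 - 3208.788 = 42223.21 kJ/kg


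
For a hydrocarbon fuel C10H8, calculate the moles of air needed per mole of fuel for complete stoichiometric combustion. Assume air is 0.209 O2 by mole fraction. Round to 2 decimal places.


Balanced combustion: C10H8 + 12 O2 -> 10 CO2 + 4 H2O
O2 needed = C + H/4 = 10 + 8/4 = 12.00 moles
Air moles = O2 / 0.209 = 12.00 / 0.209 = 57.42 moles air


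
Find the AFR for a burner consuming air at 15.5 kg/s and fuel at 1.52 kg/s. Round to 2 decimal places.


AFR = m_air / m_fuel
AFR = 15.5 / 1.52 = 10.20


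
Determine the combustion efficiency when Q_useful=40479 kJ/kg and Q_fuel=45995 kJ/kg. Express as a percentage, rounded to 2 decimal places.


Efficiency = (Q_useful / Q_fuel) * 100
Efficiency = (40479 / 45995) * 100
Efficiency = 0.8801 * 100 = 88.01%


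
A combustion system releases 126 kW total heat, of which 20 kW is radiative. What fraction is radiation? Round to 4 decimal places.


f_rad = Q_rad / Q_total
f_rad = 20 / 126 = 0.1587


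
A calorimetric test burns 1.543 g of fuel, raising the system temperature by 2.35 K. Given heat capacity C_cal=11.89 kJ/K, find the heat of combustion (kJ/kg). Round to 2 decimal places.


Hc = C_cal * delta_T / m_fuel
Q_released = 11.89 * 2.35 = 27.9415 kJ
m_fuel = 1.543 g = 1.543/1000 kg = 0.001543 kg
Hc = 27.9415 / 0.001543 = 18108.55 kJ/kg


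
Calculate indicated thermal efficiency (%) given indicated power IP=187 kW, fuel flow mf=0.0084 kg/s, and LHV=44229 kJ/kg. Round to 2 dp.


eta_ith = (IP / (mf * LHV)) * 100
Denominator = 0.0084 * 44229 = 371.5236 kW
eta_ith = (187 / 371.5236) * 100 = 50.33%


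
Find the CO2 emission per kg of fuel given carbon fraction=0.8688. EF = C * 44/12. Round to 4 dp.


EF = C_frac * (M_CO2 / M_C)
EF = 0.8688 * (44/12)
EF = 0.8688 * 3.666667 = 3.1856 kg_CO2/kg_fuel


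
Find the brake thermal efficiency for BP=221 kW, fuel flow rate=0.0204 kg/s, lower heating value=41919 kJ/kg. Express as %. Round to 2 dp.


eta_BTE = (BP / (mf * LHV)) * 100
Denominator = 0.0204 * 41919 = 855.1476 kW
eta_BTE = (221 / 855.1476) * 100 = 25.84%


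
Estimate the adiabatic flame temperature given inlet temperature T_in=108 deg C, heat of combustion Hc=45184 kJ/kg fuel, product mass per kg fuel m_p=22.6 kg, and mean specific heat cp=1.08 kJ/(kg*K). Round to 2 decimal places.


T_ad = T_in + Hc / (m_p * cp)
Denominator = 22.6 * 1.08 = 24.4080
Temperature rise = 45184 / 24.4080 = 1851.20 K
T_ad = 108 + 1851.20 = 1959.20 deg C


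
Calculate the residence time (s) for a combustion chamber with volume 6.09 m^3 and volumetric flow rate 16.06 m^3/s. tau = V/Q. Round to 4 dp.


tau = V / Q_flow
tau = 6.09 / 16.06 = 0.3792 s


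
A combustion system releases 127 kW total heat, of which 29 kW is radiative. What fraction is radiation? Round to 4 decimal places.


f_rad = Q_rad / Q_total
f_rad = 29 / 127 = 0.2283


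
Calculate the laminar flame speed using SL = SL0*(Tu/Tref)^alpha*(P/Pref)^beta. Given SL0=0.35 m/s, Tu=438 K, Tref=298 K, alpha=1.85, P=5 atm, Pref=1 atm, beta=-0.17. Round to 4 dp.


SL = SL0 * (Tu/Tref)^alpha * (P/Pref)^beta
T ratio = 438/298 = 1.46979866
(T ratio)^alpha = 1.46979866^1.85 = 2.039046
(P/Pref)^beta = 5^(-0.17) = 0.760633
SL = 0.35 * 2.039046 * 0.760633 = 0.5428 m/s


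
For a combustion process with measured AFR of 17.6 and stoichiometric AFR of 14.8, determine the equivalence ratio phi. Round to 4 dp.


phi = AFR_stoich / AFR_actual
phi = 14.8 / 17.6 = 0.8409


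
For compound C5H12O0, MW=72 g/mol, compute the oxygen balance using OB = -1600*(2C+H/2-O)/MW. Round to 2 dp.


OB = -1600 * (2C + H/2 - O) / MW
Inner = 2*5 + 12/2 - 0 = 16.00
OB = -1600 * 16.00 / 72 = -355.56%


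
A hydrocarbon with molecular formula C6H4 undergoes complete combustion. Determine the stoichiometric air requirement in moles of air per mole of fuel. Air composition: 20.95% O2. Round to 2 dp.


Balanced combustion: C6H4 + 7 O2 -> 6 CO2 + 2 H2O
O2 needed = C + H/4 = 6 + 4/4 = 7.00 moles
Air moles = O2 / 0.2095 = 7.00 / 0.2095 = 33.41 moles air


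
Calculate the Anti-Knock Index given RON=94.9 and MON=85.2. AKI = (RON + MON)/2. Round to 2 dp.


AKI = (RON + MON) / 2
AKI = (94.9 + 85.2) / 2
AKI = 180.1 / 2 = 90.05


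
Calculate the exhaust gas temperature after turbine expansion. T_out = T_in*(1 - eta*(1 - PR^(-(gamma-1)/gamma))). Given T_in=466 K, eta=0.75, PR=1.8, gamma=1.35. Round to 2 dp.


T_out = T_in * (1 - eta * (1 - PR^(-(gamma-1)/gamma)))
Exponent = -(1.35-1)/1.35 = -0.25925926
PR^exp = 1.8^(-0.25925926) = 0.85865408
Factor = 1 - 0.75*(1 - 0.85865408) = 0.89399056
T_out = 466 * 0.89399056 = 416.60 K


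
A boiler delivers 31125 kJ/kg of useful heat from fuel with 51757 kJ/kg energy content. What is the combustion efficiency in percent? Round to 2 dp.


Efficiency = (Q_useful / Q_fuel) * 100
Efficiency = (31125 / 51757) * 100
Efficiency = 0.6014 * 100 = 60.14%


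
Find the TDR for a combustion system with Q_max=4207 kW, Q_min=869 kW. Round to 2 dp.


TDR = Q_max / Q_min
TDR = 4207 / 869 = 4.84


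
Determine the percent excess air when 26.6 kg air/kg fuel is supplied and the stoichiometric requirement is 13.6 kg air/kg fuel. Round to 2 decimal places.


Excess air = actual - stoichiometric = 26.6 - 13.6 = 13.00 kg/kg fuel
Excess air % = (excess / stoich) * 100 = (13.00 / 13.6) * 100 = 95.59%


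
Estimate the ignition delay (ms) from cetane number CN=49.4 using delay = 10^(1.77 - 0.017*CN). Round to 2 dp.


delay = 10^(1.77 - 0.017*CN)
Exponent = 1.77 - 0.017*49.4 = 0.9302
delay = 10^0.9302 = 8.52 ms


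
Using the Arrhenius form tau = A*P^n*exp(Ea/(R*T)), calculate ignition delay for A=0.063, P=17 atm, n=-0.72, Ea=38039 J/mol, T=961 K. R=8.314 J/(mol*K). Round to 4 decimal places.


tau = A * P^n * exp(Ea/(R*T))
P^n = 17^(-0.72) = 0.13003994
Ea/(R*T) = 38039/(8.314*961) = 4.760973
exp(Ea/(R*T)) = 116.859530
tau = 0.063 * 0.13003994 * 116.859530 = 0.9574 ms


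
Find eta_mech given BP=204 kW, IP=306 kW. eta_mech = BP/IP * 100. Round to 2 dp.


eta_mech = (BP / IP) * 100
Ratio = 204 / 306 = 0.6667
eta_mech = 0.6667 * 100 = 66.67%


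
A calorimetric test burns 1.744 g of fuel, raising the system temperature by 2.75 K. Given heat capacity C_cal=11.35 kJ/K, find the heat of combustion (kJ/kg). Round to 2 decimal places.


Hc = C_cal * delta_T / m_fuel
Q_released = 11.35 * 2.75 = 31.2125 kJ
m_fuel = 1.744 g = 1.744/1000 kg = 0.001744 kg
Hc = 31.2125 / 0.001744 = 17897.08 kJ/kg


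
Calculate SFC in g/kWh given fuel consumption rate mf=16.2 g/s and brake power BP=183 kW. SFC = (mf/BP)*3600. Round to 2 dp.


SFC = (mf / BP) * 3600
Rate = 16.2 / 183 = 0.088525 g/(s*kW)
SFC = 0.088525 * 3600 = 318.69 g/kWh


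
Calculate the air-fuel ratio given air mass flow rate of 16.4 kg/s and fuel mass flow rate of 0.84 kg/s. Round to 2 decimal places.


AFR = m_air / m_fuel
AFR = 16.4 / 0.84 = 19.52


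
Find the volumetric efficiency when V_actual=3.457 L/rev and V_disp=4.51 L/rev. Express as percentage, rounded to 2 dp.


eta_v = (V_actual / V_disp) * 100
Ratio = 3.457 / 4.51 = 0.7665
eta_v = 0.7665 * 100 = 76.65%


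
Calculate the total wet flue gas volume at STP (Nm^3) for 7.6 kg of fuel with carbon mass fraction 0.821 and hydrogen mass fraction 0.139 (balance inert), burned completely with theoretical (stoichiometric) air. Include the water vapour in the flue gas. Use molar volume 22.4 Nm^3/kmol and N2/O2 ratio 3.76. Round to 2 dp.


Per kg fuel: CO2 = (C/12 kmol)*22.4 = (0.821/12)*22.4 = 1.53253 Nm^3
Per kg fuel: H2O = (H/2 kmol)*22.4 = (0.139/2)*22.4 = 1.55680 Nm^3
O2 needed per kg fuel = C/12 + H/4 = 0.821/12 + 0.139/4 = 0.10316667 kmol
Per kg fuel: N2 = O2*3.76*22.4 = 0.10316667*3.76*22.4 = 8.68911 Nm^3
Total per kg = 1.53253 + 1.55680 + 8.68911 = 11.77844 Nm^3
Total = 11.77844 * 7.6 = 89.52 Nm^3


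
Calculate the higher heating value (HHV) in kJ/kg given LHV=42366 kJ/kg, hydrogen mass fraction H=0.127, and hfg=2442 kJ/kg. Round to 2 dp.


HHV = LHV + hfg * 9 * H
Water addition = 2442 * 9 * 0.127 = 2791.206 kJ/kg
HHV = 42366 + 2791.206 = 45157.21 kJ/kg


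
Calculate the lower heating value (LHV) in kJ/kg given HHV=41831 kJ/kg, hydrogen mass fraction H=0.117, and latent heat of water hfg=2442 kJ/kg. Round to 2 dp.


LHV = HHV - hfg * 9 * H
Water correction = 2442 * 9 * 0.117 = 2571.426 kJ/kg
LHV = 41831 - 2571.426 = 39259.57 kJ/kg


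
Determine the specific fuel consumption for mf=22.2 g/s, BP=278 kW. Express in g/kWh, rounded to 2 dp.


SFC = (mf / BP) * 3600
Rate = 22.2 / 278 = 0.079856 g/(s*kW)
SFC = 0.079856 * 3600 = 287.48 g/kWh


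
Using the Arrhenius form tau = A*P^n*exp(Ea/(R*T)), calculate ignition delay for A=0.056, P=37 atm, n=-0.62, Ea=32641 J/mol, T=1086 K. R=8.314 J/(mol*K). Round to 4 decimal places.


tau = A * P^n * exp(Ea/(R*T))
P^n = 37^(-0.62) = 0.10658962
Ea/(R*T) = 32641/(8.314*1086) = 3.615127
exp(Ea/(R*T)) = 37.156080
tau = 0.056 * 0.10658962 * 37.156080 = 0.2218 ms


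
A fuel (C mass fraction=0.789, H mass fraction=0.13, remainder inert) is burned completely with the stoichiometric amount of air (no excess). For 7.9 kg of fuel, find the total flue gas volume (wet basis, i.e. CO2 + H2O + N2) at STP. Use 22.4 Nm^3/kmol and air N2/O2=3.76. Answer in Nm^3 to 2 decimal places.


Per kg fuel: CO2 = (C/12 kmol)*22.4 = (0.789/12)*22.4 = 1.47280 Nm^3
Per kg fuel: H2O = (H/2 kmol)*22.4 = (0.13/2)*22.4 = 1.45600 Nm^3
O2 needed per kg fuel = C/12 + H/4 = 0.789/12 + 0.13/4 = 0.09825000 kmol
Per kg fuel: N2 = O2*3.76*22.4 = 0.09825000*3.76*22.4 = 8.27501 Nm^3
Total per kg = 1.47280 + 1.45600 + 8.27501 = 11.20381 Nm^3
Total = 11.20381 * 7.9 = 88.51 Nm^3


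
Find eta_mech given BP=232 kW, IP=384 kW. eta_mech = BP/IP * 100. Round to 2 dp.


eta_mech = (BP / IP) * 100
Ratio = 232 / 384 = 0.6042
eta_mech = 0.6042 * 100 = 60.42%


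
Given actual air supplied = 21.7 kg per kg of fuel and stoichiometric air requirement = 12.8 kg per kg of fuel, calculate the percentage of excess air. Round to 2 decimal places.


Excess air = actual - stoichiometric = 21.7 - 12.8 = 8.90 kg/kg fuel
Excess air % = (excess / stoich) * 100 = (8.90 / 12.8) * 100 = 69.53%


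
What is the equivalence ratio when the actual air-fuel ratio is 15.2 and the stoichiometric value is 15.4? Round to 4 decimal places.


phi = AFR_stoich / AFR_actual
phi = 15.4 / 15.2 = 1.0132


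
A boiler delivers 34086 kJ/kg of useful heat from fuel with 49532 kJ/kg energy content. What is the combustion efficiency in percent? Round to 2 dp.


Efficiency = (Q_useful / Q_fuel) * 100
Efficiency = (34086 / 49532) * 100
Efficiency = 0.6882 * 100 = 68.82%


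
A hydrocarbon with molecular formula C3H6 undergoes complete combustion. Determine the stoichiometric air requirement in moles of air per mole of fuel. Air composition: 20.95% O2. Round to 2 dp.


Balanced combustion: C3H6 + 4.5 O2 -> 3 CO2 + 3 H2O
O2 needed = C + H/4 = 3 + 6/4 = 4.50 moles
Air moles = O2 / 0.2095 = 4.50 / 0.2095 = 21.48 moles air


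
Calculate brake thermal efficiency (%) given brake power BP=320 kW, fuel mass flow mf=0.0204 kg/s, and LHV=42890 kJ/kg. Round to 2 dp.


eta_BTE = (BP / (mf * LHV)) * 100
Denominator = 0.0204 * 42890 = 874.9560 kW
eta_BTE = (320 / 874.9560) * 100 = 36.57%


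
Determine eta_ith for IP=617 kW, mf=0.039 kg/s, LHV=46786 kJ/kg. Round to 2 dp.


eta_ith = (IP / (mf * LHV)) * 100
Denominator = 0.039 * 46786 = 1824.6540 kW
eta_ith = (617 / 1824.6540) * 100 = 33.81%


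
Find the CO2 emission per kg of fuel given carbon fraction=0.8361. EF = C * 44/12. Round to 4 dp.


EF = C_frac * (M_CO2 / M_C)
EF = 0.8361 * (44/12)
EF = 0.8361 * 3.666667 = 3.0657 kg_CO2/kg_fuel


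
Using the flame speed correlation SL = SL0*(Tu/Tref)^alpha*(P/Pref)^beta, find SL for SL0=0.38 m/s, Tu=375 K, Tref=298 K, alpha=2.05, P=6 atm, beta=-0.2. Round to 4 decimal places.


SL = SL0 * (Tu/Tref)^alpha * (P/Pref)^beta
T ratio = 375/298 = 1.25838926
(T ratio)^alpha = 1.25838926^2.05 = 1.601846
(P/Pref)^beta = 6^(-0.2) = 0.698827
SL = 0.38 * 1.601846 * 0.698827 = 0.4254 m/s


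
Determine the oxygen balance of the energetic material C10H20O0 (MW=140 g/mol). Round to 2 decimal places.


OB = -1600 * (2C + H/2 - O) / MW
Inner = 2*10 + 20/2 - 0 = 30.00
OB = -1600 * 30.00 / 140 = -342.86%


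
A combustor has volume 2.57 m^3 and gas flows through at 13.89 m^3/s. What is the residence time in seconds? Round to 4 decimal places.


tau = V / Q_flow
tau = 2.57 / 13.89 = 0.1850 s


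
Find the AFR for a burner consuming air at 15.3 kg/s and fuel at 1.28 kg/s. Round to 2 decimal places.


AFR = m_air / m_fuel
AFR = 15.3 / 1.28 = 11.95


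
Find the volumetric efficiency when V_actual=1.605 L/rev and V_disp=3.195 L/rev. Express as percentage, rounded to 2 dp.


eta_v = (V_actual / V_disp) * 100
Ratio = 1.605 / 3.195 = 0.5023
eta_v = 0.5023 * 100 = 50.23%


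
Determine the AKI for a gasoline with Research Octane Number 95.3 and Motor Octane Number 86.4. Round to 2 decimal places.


AKI = (RON + MON) / 2
AKI = (95.3 + 86.4) / 2
AKI = 181.7 / 2 = 90.85


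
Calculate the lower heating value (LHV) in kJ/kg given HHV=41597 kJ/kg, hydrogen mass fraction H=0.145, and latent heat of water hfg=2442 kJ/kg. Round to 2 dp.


LHV = HHV - hfg * 9 * H
Water correction = 2442 * 9 * 0.145 = 3186.810 kJ/kg
LHV = 41597 - 3186.810 = 38410.19 kJ/kg


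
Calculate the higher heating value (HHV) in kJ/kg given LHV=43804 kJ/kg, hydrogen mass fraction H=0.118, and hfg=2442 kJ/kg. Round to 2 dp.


HHV = LHV + hfg * 9 * H
Water addition = 2442 * 9 * 0.118 = 2593.404 kJ/kg
HHV = 43804 + 2593.404 = 46397.40 kJ/kg


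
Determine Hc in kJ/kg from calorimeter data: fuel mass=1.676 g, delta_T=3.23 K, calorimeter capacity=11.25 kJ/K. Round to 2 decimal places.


Hc = C_cal * delta_T / m_fuel
Q_released = 11.25 * 3.23 = 36.3375 kJ
m_fuel = 1.676 g = 1.676/1000 kg = 0.001676 kg
Hc = 36.3375 / 0.001676 = 21681.09 kJ/kg


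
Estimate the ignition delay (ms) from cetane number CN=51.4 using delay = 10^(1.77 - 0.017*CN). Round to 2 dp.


delay = 10^(1.77 - 0.017*CN)
Exponent = 1.77 - 0.017*51.4 = 0.8962
delay = 10^0.8962 = 7.87 ms


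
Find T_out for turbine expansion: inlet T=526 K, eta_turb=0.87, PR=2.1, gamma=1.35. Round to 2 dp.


T_out = T_in * (1 - eta * (1 - PR^(-(gamma-1)/gamma)))
Exponent = -(1.35-1)/1.35 = -0.25925926
PR^exp = 2.1^(-0.25925926) = 0.82501466
Factor = 1 - 0.87*(1 - 0.82501466) = 0.84776275
T_out = 526 * 0.84776275 = 445.92 K


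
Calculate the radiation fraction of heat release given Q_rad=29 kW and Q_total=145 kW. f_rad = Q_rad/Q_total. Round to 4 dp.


f_rad = Q_rad / Q_total
f_rad = 29 / 145 = 0.2000


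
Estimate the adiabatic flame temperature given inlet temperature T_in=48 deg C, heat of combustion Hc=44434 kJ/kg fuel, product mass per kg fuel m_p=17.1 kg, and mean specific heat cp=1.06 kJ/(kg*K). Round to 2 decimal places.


T_ad = T_in + Hc / (m_p * cp)
Denominator = 17.1 * 1.06 = 18.1260
Temperature rise = 44434 / 18.1260 = 2451.40 K
T_ad = 48 + 2451.40 = 2499.40 deg C


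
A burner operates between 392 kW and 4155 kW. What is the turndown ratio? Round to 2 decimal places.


TDR = Q_max / Q_min
TDR = 4155 / 392 = 10.60


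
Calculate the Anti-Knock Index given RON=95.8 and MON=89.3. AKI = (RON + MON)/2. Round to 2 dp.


AKI = (RON + MON) / 2
AKI = (95.8 + 89.3) / 2
AKI = 185.1 / 2 = 92.55


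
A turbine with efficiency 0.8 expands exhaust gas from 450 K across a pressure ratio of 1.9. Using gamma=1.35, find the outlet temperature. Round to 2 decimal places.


T_out = T_in * (1 - eta * (1 - PR^(-(gamma-1)/gamma)))
Exponent = -(1.35-1)/1.35 = -0.25925926
PR^exp = 1.9^(-0.25925926) = 0.84670193
Factor = 1 - 0.8*(1 - 0.84670193) = 0.87736154
T_out = 450 * 0.87736154 = 394.81 K


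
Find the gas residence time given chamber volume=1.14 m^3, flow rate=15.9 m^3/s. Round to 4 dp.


tau = V / Q_flow
tau = 1.14 / 15.9 = 0.0717 s


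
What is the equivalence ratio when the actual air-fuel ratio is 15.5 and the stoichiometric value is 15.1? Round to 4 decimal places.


phi = AFR_stoich / AFR_actual
phi = 15.1 / 15.5 = 0.9742


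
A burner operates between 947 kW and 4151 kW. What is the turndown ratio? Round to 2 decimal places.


TDR = Q_max / Q_min
TDR = 4151 / 947 = 4.38


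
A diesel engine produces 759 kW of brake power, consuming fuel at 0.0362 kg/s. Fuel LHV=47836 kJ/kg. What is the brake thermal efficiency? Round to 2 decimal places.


eta_BTE = (BP / (mf * LHV)) * 100
Denominator = 0.0362 * 47836 = 1731.6632 kW
eta_BTE = (759 / 1731.6632) * 100 = 43.83%


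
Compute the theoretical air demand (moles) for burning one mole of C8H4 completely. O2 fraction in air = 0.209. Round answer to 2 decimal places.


Balanced combustion: C8H4 + 9 O2 -> 8 CO2 + 2 H2O
O2 needed = C + H/4 = 8 + 4/4 = 9.00 moles
Air moles = O2 / 0.209 = 9.00 / 0.209 = 43.06 moles air


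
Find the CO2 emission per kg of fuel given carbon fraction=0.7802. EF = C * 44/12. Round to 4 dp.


EF = C_frac * (M_CO2 / M_C)
EF = 0.7802 * (44/12)
EF = 0.7802 * 3.666667 = 2.8607 kg_CO2/kg_fuel


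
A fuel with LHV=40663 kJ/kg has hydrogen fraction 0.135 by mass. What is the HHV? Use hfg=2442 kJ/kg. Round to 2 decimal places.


HHV = LHV + hfg * 9 * H
Water addition = 2442 * 9 * 0.135 = 2967.030 kJ/kg
HHV = 40663 + 2967.030 = 43630.03 kJ/kg


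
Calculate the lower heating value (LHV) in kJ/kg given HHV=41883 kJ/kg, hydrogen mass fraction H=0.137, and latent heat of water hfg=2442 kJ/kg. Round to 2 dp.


LHV = HHV - hfg * 9 * H
Water correction = 2442 * 9 * 0.137 = 3010.986 kJ/kg
LHV = 41883 - 3010.986 = 38872.01 kJ/kg


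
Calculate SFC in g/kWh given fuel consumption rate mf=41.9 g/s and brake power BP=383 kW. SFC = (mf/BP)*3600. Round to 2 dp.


SFC = (mf / BP) * 3600
Rate = 41.9 / 383 = 0.109399 g/(s*kW)
SFC = 0.109399 * 3600 = 393.84 g/kWh


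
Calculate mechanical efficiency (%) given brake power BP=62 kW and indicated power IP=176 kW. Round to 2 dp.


eta_mech = (BP / IP) * 100
Ratio = 62 / 176 = 0.3523
eta_mech = 0.3523 * 100 = 35.23%


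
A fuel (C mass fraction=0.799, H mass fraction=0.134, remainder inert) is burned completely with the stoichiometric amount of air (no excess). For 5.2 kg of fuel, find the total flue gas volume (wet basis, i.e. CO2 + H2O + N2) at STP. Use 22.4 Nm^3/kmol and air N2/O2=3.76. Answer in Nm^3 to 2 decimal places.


Per kg fuel: CO2 = (C/12 kmol)*22.4 = (0.799/12)*22.4 = 1.49147 Nm^3
Per kg fuel: H2O = (H/2 kmol)*22.4 = (0.134/2)*22.4 = 1.50080 Nm^3
O2 needed per kg fuel = C/12 + H/4 = 0.799/12 + 0.134/4 = 0.10008333 kmol
Per kg fuel: N2 = O2*3.76*22.4 = 0.10008333*3.76*22.4 = 8.42942 Nm^3
Total per kg = 1.49147 + 1.50080 + 8.42942 = 11.42169 Nm^3
Total = 11.42169 * 5.2 = 59.39 Nm^3


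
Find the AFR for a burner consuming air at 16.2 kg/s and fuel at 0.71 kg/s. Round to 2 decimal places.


AFR = m_air / m_fuel
AFR = 16.2 / 0.71 = 22.82


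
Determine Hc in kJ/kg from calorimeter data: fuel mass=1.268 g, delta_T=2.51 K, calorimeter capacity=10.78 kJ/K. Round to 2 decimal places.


Hc = C_cal * delta_T / m_fuel
Q_released = 10.78 * 2.51 = 27.0578 kJ
m_fuel = 1.268 g = 1.268/1000 kg = 0.001268 kg
Hc = 27.0578 / 0.001268 = 21338.96 kJ/kg


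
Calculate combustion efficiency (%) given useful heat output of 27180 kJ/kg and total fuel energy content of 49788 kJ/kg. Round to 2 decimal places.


Efficiency = (Q_useful / Q_fuel) * 100
Efficiency = (27180 / 49788) * 100
Efficiency = 0.5459 * 100 = 54.59%


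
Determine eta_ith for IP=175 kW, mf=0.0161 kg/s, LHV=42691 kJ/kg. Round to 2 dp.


eta_ith = (IP / (mf * LHV)) * 100
Denominator = 0.0161 * 42691 = 687.3251 kW
eta_ith = (175 / 687.3251) * 100 = 25.46%


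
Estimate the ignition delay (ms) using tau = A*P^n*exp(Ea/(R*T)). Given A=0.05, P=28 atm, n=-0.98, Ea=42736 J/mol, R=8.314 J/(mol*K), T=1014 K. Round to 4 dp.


tau = A * P^n * exp(Ea/(R*T))
P^n = 28^(-0.98) = 0.03817553
Ea/(R*T) = 42736/(8.314*1014) = 5.069276
exp(Ea/(R*T)) = 159.059049
tau = 0.05 * 0.03817553 * 159.059049 = 0.3036 ms


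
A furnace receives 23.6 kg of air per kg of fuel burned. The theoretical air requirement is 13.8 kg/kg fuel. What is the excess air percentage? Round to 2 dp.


Excess air = actual - stoichiometric = 23.6 - 13.8 = 9.80 kg/kg fuel
Excess air % = (excess / stoich) * 100 = (9.80 / 13.8) * 100 = 71.01%


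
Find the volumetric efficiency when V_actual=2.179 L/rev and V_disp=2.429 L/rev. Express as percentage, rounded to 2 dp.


eta_v = (V_actual / V_disp) * 100
Ratio = 2.179 / 2.429 = 0.8971
eta_v = 0.8971 * 100 = 89.71%


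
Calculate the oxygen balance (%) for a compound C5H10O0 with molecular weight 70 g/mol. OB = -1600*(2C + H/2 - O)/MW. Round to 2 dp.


OB = -1600 * (2C + H/2 - O) / MW
Inner = 2*5 + 10/2 - 0 = 15.00
OB = -1600 * 15.00 / 70 = -342.86%


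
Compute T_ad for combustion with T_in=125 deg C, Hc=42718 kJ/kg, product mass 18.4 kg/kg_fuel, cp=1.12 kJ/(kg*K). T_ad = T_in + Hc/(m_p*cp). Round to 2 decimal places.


T_ad = T_in + Hc / (m_p * cp)
Denominator = 18.4 * 1.12 = 20.6080
Temperature rise = 42718 / 20.6080 = 2072.88 K
T_ad = 125 + 2072.88 = 2197.88 deg C


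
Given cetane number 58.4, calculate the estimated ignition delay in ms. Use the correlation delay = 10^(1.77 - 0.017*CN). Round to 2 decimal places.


delay = 10^(1.77 - 0.017*CN)
Exponent = 1.77 - 0.017*58.4 = 0.7772
delay = 10^0.7772 = 5.99 ms


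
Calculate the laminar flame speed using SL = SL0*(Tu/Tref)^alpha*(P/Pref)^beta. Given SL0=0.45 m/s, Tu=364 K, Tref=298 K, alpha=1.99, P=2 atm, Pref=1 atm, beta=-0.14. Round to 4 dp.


SL = SL0 * (Tu/Tref)^alpha * (P/Pref)^beta
T ratio = 364/298 = 1.22147651
(T ratio)^alpha = 1.22147651^1.99 = 1.489023
(P/Pref)^beta = 2^(-0.14) = 0.907519
SL = 0.45 * 1.489023 * 0.907519 = 0.6081 m/s


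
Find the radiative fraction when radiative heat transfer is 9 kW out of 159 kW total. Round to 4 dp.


f_rad = Q_rad / Q_total
f_rad = 9 / 159 = 0.0566


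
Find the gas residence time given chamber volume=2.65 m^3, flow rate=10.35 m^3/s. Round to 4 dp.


tau = V / Q_flow
tau = 2.65 / 10.35 = 0.2560 s
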